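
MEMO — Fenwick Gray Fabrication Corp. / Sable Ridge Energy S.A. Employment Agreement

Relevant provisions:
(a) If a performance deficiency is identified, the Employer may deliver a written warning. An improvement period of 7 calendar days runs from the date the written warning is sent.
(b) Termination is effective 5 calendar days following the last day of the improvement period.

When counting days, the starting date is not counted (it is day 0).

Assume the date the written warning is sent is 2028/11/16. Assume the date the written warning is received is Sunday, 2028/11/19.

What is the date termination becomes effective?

2028/11/28

The last day of the improvement period: 2028/11/16 + 7 days = 2028/11/23.
The date termination becomes effective: 5 calendar days after 2028/11/23 is 2028/11/28.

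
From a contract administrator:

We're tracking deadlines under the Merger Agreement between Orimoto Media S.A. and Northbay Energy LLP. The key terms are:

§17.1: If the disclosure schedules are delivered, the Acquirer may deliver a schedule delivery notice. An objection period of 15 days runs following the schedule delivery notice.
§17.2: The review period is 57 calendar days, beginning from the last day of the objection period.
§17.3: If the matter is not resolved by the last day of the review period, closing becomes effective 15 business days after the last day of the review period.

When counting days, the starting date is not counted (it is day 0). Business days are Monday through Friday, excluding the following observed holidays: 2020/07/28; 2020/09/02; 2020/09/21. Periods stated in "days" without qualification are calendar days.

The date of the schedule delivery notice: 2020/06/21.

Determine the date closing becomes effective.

The last day of the objection period: 15 calendar days after 2020/06/21 is 2020/07/06.
The last day of the review period: 2020/07/06 + 57 days = 2020/09/01.
The date closing becomes effective: counting 15 business days from Tuesday, 2020/09/01 (Sep 3, Sep 4, Sep 7, Sep 8, …, Sep 22, Sep 23, Sep 24, skipping weekends and the listed holidays on Sep 2, Sep 21) reaches Thursday, 2020/09/24.

2020/09/24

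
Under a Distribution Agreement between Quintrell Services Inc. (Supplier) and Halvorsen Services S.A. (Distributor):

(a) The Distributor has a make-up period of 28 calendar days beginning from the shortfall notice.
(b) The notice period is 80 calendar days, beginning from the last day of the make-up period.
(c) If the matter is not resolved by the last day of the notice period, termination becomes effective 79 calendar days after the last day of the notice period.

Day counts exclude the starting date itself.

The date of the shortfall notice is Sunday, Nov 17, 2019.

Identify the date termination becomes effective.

May 22, 2020

Adding 28 calendar days to Nov 17, 2019 gives Dec 15, 2019, which is the last day of the make-up period.
The last day of the notice period: Dec 15, 2019 + 80 days = Mar 4, 2020.
Adding 79 calendar days to Mar 4, 2020 gives May 22, 2020, which is the date termination becomes effective.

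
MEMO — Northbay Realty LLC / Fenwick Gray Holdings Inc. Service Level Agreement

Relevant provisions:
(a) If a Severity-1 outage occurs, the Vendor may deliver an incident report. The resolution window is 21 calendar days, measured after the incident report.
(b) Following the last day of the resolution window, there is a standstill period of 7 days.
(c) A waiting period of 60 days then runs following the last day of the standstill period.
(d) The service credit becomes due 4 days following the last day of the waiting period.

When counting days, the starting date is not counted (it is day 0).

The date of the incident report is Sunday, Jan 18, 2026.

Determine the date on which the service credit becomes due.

Apr 20, 2026

Adding 21 calendar days to Jan 18, 2026 gives Feb 8, 2026, which is the last day of the resolution window.
The last day of the standstill period: 7 calendar days after Feb 8, 2026 is Feb 15, 2026.
The last day of the waiting period: Feb 15, 2026 + 60 days = Apr 16, 2026.
The date on which the service credit becomes due: 4 calendar days after Apr 16, 2026 is Apr 20, 2026.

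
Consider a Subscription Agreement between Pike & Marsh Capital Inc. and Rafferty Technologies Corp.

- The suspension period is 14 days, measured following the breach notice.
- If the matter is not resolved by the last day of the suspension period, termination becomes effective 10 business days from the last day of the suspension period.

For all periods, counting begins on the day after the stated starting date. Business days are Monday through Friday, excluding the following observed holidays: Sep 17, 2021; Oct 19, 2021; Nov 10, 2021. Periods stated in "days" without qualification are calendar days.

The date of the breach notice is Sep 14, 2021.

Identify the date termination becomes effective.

Oct 12, 2021

The last day of the suspension period: Sep 14, 2021 + 14 days = Sep 28, 2021.
The date termination becomes effective: counting 10 business days from Tuesday, Sep 28, 2021 (Sep 29, Sep 30, Oct 1, Oct 4, Oct 5, Oct 6, Oct 7, Oct 8, Oct 11, Oct 12, skipping weekends) reaches Tuesday, Oct 12, 2021.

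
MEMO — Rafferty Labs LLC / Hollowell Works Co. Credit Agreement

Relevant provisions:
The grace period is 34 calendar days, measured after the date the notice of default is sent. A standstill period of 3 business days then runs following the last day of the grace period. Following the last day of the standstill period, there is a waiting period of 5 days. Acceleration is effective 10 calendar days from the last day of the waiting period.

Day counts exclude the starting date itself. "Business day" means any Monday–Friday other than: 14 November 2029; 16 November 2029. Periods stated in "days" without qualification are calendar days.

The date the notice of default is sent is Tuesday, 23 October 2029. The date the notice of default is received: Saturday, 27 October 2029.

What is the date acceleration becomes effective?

The last day of the grace period: 34 calendar days after 23 October 2029 is 26 November 2029.
The last day of the standstill period: 3 business days after Monday, 26 November 2029, skipping weekends — Nov 27, Nov 28, Nov 29 — lands on Thursday, 29 November 2029.
The last day of the waiting period: 29 November 2029 + 5 days = 4 December 2029.
The date acceleration becomes effective: 4 December 2029 + 10 days = 14 December 2029.

14 December 2029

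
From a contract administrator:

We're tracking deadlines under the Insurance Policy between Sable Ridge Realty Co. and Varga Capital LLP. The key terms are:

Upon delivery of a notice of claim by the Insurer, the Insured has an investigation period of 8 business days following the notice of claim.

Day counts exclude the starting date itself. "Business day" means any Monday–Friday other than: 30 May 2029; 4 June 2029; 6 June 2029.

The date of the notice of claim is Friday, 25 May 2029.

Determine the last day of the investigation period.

From Friday, 25 May 2029, 8 business days (May 28, May 29, May 31, Jun 1, Jun 5, Jun 7, Jun 8, Jun 11, skipping weekends and the listed holidays on May 30, Jun 4, Jun 6) brings us to Monday, 11 June 2029, which is the last day of the investigation period.

11 June 2029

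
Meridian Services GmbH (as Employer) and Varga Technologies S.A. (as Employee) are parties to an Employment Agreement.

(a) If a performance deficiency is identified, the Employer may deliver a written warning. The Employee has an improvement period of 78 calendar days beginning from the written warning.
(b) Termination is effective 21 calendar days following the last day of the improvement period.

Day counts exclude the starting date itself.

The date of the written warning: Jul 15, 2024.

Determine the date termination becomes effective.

Oct 22, 2024

The last day of the improvement period: Jul 15, 2024 + 78 days = Oct 1, 2024.
The date termination becomes effective: Oct 1, 2024 + 21 days = Oct 22, 2024.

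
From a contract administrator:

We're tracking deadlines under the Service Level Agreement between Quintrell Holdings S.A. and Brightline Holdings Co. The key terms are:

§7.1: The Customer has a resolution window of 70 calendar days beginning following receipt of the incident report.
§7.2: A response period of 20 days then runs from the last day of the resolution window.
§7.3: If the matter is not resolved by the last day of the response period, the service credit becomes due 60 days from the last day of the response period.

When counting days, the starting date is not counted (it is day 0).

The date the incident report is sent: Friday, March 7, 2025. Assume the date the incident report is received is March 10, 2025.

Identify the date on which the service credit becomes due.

The last day of the resolution window: March 10, 2025 + 70 days = May 19, 2025.
Adding 20 calendar days to May 19, 2025 gives June 8, 2025, which is the last day of the response period.
Adding 60 calendar days to June 8, 2025 gives August 7, 2025, which is the date on which the service credit becomes due.

August 7, 2025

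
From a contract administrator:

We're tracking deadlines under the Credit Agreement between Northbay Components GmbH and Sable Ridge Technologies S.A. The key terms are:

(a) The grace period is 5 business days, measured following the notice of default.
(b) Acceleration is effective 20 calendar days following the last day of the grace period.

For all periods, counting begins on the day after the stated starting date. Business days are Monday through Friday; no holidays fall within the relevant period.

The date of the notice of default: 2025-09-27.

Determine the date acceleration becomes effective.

The last day of the grace period: counting 5 business days from Saturday, 2025-09-27 (Sep 29, Sep 30, Oct 1, Oct 2, Oct 3, skipping weekends) reaches Friday, 2025-10-03.
Adding 20 calendar days to 2025-10-03 gives 2025-10-23, which is the date acceleration becomes effective.

2025-10-23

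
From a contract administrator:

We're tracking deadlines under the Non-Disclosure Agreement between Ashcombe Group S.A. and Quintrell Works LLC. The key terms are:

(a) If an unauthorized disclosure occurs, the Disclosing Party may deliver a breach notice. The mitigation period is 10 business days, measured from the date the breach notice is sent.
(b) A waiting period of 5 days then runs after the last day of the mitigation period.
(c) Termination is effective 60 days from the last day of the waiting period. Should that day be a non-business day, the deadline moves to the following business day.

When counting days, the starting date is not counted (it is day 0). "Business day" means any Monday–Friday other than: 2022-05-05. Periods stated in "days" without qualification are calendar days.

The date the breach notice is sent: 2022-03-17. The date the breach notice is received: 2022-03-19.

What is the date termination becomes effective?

The last day of the mitigation period: 10 business days after Thursday, 2022-03-17, skipping weekends — Mar 18, Mar 21, Mar 22, Mar 23, Mar 24, Mar 25, Mar 28, Mar 29, Mar 30, Mar 31 — lands on Thursday, 2022-03-31.
Adding 5 calendar days to 2022-03-31 gives 2022-04-05, which is the last day of the waiting period.
Adding 60 calendar days to 2022-04-05 gives 2022-06-04, which is the date termination becomes effective. That falls on a Saturday, so it rolls to the next business day, Monday, 2022-06-06.

2022-06-06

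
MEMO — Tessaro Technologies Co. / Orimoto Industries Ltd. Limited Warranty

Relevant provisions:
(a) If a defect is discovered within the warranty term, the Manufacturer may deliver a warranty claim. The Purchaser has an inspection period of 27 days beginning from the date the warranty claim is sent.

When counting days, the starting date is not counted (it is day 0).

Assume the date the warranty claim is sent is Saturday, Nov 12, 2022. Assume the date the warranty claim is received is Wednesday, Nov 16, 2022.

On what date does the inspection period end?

Dec 9, 2022

The last day of the inspection period: 27 calendar days after Nov 12, 2022 is Dec 9, 2022.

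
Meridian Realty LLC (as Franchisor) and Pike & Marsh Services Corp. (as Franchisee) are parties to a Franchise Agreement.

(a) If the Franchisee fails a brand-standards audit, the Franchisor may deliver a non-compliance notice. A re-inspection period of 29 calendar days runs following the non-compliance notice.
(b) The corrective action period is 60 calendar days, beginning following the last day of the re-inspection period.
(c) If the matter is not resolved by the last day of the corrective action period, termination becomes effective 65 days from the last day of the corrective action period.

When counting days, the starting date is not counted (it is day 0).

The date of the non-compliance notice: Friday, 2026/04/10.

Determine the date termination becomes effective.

The last day of the re-inspection period: 2026/04/10 + 29 days = 2026/05/09.
The last day of the corrective action period: 60 calendar days after 2026/05/09 is 2026/07/08.
The date termination becomes effective: 2026/07/08 + 65 days = 2026/09/11.

2026/09/11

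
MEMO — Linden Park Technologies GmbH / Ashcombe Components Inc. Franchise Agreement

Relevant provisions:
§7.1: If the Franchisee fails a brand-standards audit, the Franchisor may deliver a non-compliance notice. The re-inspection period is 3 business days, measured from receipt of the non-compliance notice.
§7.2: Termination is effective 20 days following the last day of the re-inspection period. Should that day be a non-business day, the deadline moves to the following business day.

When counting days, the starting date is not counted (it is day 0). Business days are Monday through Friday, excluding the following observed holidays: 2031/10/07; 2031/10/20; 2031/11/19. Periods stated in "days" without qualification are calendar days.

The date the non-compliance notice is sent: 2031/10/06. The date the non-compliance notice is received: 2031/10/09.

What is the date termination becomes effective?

2031/11/03

The last day of the re-inspection period: counting 3 business days from Thursday, 2031/10/09 (Oct 10, Oct 13, Oct 14, skipping weekends) reaches Tuesday, 2031/10/14.
The date termination becomes effective: 20 calendar days after 2031/10/14 is 2031/11/03. 2031/11/03 is a Monday and is not a listed holiday, so no roll-forward applies.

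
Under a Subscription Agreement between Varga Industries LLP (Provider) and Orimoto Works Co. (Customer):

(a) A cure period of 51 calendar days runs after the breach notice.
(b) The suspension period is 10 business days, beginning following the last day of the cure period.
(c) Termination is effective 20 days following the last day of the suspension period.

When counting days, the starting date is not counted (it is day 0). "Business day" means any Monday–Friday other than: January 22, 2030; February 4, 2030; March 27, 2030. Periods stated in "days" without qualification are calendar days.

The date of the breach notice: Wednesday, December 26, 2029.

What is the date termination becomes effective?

March 21, 2030

The last day of the cure period: 51 calendar days after December 26, 2029 is February 15, 2030.
From Friday, February 15, 2030, 10 business days (Feb 18, Feb 19, Feb 20, Feb 21, Feb 22, Feb 25, Feb 26, Feb 27, Feb 28, Mar 1, skipping weekends) brings us to Friday, March 1, 2030, which is the last day of the suspension period.
Adding 20 calendar days to March 1, 2030 gives March 21, 2030, which is the date termination becomes effective.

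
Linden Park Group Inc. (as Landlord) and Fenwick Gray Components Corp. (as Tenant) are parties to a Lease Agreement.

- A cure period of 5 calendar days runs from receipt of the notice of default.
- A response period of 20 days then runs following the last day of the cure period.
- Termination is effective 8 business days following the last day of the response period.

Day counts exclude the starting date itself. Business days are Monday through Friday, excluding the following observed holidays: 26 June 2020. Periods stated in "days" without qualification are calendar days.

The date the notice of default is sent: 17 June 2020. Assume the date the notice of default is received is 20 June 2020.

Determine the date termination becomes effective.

27 July 2020

Adding 5 calendar days to 20 June 2020 gives 25 June 2020, which is the last day of the cure period.
The last day of the response period: 20 calendar days after 25 June 2020 is 15 July 2020.
From Wednesday, 15 July 2020, 8 business days (Jul 16, Jul 17, Jul 20, Jul 21, Jul 22, Jul 23, Jul 24, Jul 27, skipping weekends) brings us to Monday, 27 July 2020, which is the date termination becomes effective.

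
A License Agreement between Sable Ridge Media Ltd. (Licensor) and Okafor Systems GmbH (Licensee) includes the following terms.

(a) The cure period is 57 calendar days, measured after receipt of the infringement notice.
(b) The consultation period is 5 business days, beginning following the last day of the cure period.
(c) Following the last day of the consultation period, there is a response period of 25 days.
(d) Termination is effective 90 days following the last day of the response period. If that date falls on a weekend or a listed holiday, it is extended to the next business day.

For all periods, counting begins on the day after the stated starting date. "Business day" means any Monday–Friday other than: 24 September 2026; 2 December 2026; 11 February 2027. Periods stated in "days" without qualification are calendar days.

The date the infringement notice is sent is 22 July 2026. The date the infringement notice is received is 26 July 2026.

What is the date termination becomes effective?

The last day of the cure period: 26 July 2026 + 57 days = 21 September 2026.
The last day of the consultation period: counting 5 business days from Monday, 21 September 2026 (Sep 22, Sep 23, Sep 25, Sep 28, Sep 29, skipping weekends and the listed holiday on Sep 24) reaches Tuesday, 29 September 2026.
Adding 25 calendar days to 29 September 2026 gives 24 October 2026, which is the last day of the response period.
The date termination becomes effective: 24 October 2026 + 90 days = 22 January 2027. 22 January 2027 is a Friday and is not a listed holiday, so no roll-forward applies.

22 January 2027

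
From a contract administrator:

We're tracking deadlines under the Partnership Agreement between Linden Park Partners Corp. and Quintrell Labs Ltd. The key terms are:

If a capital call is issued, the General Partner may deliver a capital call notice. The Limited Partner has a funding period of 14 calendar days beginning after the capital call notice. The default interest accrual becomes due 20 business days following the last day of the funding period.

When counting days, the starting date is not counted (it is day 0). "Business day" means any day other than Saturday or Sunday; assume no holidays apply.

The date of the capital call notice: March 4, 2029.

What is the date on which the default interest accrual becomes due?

The last day of the funding period: 14 calendar days after March 4, 2029 is March 18, 2029.
The date on which the default interest accrual becomes due: 20 business days after Sunday, March 18, 2029, skipping weekends — Mar 19, Mar 20, Mar 21, Mar 22, …, Apr 11, Apr 12, Apr 13 — lands on Friday, April 13, 2029.

April 13, 2029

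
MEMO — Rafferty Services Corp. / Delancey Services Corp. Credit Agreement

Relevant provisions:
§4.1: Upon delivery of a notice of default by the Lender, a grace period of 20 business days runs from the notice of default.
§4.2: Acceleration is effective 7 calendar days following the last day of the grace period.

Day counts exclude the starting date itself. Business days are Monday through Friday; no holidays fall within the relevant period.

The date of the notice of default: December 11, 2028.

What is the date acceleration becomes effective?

January 15, 2029

The last day of the grace period: counting 20 business days from Monday, December 11, 2028 (Dec 12, Dec 13, Dec 14, Dec 15, …, Jan 4, Jan 5, Jan 8, skipping weekends) reaches Monday, January 8, 2029.
Adding 7 calendar days to January 8, 2029 gives January 15, 2029, which is the date acceleration becomes effective.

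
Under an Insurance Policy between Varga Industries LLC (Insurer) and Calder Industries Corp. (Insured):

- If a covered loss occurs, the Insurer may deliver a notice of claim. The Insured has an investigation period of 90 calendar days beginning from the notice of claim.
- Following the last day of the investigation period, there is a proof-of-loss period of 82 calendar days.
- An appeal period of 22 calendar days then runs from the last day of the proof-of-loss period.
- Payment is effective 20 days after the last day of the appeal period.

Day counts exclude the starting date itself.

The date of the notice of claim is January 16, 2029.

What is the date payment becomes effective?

August 18, 2029

The last day of the investigation period: January 16, 2029 + 90 days = April 16, 2029.
Adding 82 calendar days to April 16, 2029 gives July 7, 2029, which is the last day of the proof-of-loss period.
The last day of the appeal period: July 7, 2029 + 22 days = July 29, 2029.
The date payment becomes effective: July 29, 2029 + 20 days = August 18, 2029.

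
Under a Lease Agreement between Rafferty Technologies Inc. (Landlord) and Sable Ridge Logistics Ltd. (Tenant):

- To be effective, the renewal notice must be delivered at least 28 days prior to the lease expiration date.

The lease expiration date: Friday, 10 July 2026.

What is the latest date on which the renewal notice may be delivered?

12 June 2026

10 July 2026 minus 28 days is 12 June 2026.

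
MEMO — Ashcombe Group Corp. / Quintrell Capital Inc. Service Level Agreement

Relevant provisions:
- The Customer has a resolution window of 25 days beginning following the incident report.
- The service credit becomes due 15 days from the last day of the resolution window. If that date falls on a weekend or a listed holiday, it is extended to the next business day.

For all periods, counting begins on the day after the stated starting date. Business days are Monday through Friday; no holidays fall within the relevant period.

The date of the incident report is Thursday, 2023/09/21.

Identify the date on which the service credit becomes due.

2023/10/31

The last day of the resolution window: 25 calendar days after 2023/09/21 is 2023/10/16.
The date on which the service credit becomes due: 2023/10/16 + 15 days = 2023/10/31. 2023/10/31 is a Tuesday, so no roll-forward applies.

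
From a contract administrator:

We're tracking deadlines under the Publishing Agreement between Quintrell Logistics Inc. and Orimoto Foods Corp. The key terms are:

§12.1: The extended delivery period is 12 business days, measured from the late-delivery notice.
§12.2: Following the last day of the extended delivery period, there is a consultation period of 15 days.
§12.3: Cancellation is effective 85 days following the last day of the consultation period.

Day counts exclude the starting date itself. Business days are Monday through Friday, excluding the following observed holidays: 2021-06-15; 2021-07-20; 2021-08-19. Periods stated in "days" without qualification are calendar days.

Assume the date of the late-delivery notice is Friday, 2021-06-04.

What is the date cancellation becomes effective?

2021-10-01

The last day of the extended delivery period: 12 business days after Friday, 2021-06-04, skipping weekends and the listed holiday on Jun 15 — Jun 7, Jun 8, Jun 9, Jun 10, …, Jun 21, Jun 22, Jun 23 — lands on Wednesday, 2021-06-23.
The last day of the consultation period: 2021-06-23 + 15 days = 2021-07-08.
The date cancellation becomes effective: 2021-07-08 + 85 days = 2021-10-01.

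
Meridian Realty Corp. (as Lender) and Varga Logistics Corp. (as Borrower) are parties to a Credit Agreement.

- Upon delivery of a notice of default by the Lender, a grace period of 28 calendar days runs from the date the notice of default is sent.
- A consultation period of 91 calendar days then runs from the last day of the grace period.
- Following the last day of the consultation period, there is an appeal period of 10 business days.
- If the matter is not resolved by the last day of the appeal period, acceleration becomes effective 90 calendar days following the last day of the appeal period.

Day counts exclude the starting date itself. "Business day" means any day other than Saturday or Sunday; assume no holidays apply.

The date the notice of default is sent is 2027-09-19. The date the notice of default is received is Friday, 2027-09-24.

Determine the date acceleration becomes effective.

2028-04-27

The last day of the grace period: 2027-09-19 + 28 days = 2027-10-17.
Adding 91 calendar days to 2027-10-17 gives 2028-01-16, which is the last day of the consultation period.
The last day of the appeal period: 10 business days after Sunday, 2028-01-16, skipping weekends — Jan 17, Jan 18, Jan 19, Jan 20, Jan 21, Jan 24, Jan 25, Jan 26, Jan 27, Jan 28 — lands on Friday, 2028-01-28.
Adding 90 calendar days to 2028-01-28 gives 2028-04-27, which is the date acceleration becomes effective.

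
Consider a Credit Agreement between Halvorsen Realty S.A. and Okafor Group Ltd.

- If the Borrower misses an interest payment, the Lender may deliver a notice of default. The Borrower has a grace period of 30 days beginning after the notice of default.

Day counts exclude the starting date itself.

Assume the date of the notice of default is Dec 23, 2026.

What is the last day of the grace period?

The last day of the grace period: 30 calendar days after Dec 23, 2026 is Jan 22, 2027.

Jan 22, 2027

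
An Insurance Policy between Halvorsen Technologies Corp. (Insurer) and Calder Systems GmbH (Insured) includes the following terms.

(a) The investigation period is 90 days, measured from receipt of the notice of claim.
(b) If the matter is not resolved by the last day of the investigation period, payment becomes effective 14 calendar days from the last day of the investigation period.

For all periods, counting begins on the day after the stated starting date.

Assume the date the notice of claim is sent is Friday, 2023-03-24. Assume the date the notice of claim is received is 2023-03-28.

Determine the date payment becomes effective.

2023-07-10

The last day of the investigation period: 90 calendar days after 2023-03-28 is 2023-06-26.
Adding 14 calendar days to 2023-06-26 gives 2023-07-10, which is the date payment becomes effective.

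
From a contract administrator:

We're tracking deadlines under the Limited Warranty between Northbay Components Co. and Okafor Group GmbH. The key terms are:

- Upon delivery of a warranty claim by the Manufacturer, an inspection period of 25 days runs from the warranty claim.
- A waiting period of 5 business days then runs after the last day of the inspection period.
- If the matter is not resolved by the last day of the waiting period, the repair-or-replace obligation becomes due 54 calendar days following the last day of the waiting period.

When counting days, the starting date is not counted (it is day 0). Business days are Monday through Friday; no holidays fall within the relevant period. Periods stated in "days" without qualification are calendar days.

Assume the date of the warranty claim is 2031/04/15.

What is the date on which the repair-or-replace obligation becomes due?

2031/07/09

The last day of the inspection period: 2031/04/15 + 25 days = 2031/05/10.
From Saturday, 2031/05/10, 5 business days (May 12, May 13, May 14, May 15, May 16, skipping weekends) brings us to Friday, 2031/05/16, which is the last day of the waiting period.
Adding 54 calendar days to 2031/05/16 gives 2031/07/09, which is the date on which the repair-or-replace obligation becomes due.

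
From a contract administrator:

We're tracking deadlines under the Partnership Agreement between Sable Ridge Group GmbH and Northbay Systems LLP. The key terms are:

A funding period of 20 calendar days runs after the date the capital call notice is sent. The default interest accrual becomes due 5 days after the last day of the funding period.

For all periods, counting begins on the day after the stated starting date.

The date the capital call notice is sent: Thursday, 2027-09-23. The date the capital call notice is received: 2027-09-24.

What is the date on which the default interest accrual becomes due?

Adding 20 calendar days to 2027-09-23 gives 2027-10-13, which is the last day of the funding period.
The date on which the default interest accrual becomes due: 2027-10-13 + 5 days = 2027-10-18.

2027-10-18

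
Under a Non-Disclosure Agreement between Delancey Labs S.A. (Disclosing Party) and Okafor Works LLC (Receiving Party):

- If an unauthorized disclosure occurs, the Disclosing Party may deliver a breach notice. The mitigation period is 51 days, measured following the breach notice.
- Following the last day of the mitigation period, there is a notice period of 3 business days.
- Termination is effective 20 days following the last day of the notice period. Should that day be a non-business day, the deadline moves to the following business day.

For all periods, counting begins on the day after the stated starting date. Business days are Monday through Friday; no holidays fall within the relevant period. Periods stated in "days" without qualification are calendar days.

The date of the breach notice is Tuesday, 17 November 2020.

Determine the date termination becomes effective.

1 February 2021

The last day of the mitigation period: 17 November 2020 + 51 days = 7 January 2021.
From Thursday, 7 January 2021, 3 business days (Jan 8, Jan 11, Jan 12, skipping weekends) brings us to Tuesday, 12 January 2021, which is the last day of the notice period.
The date termination becomes effective: 20 calendar days after 12 January 2021 is 1 February 2021. 1 February 2021 is a Monday, so no roll-forward applies.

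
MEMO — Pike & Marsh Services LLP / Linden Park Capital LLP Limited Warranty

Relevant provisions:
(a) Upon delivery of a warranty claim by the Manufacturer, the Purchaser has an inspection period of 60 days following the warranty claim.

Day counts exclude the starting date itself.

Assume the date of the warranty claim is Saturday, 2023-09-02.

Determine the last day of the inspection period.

Adding 60 calendar days to 2023-09-02 gives 2023-11-01, which is the last day of the inspection period.

2023-11-01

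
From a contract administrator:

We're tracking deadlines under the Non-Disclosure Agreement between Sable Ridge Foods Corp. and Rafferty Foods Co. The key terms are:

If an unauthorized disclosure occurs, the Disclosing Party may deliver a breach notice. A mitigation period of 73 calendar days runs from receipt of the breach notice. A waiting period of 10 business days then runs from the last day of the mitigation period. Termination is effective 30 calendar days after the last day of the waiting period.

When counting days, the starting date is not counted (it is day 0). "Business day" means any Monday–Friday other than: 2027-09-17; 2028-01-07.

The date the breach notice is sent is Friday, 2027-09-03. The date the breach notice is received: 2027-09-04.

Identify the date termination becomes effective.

Adding 73 calendar days to 2027-09-04 gives 2027-11-16, which is the last day of the mitigation period.
The last day of the waiting period: counting 10 business days from Tuesday, 2027-11-16 (Nov 17, Nov 18, Nov 19, Nov 22, Nov 23, Nov 24, Nov 25, Nov 26, Nov 29, Nov 30, skipping weekends) reaches Tuesday, 2027-11-30.
Adding 30 calendar days to 2027-11-30 gives 2027-12-30, which is the date termination becomes effective.

2027-12-30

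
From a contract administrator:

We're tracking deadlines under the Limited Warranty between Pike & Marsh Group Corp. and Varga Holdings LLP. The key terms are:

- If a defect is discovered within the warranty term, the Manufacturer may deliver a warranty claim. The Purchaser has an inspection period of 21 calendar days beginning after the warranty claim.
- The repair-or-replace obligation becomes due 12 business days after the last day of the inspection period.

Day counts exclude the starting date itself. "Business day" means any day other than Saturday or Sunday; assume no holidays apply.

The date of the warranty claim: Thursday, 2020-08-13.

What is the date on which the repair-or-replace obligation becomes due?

The last day of the inspection period: 2020-08-13 + 21 days = 2020-09-03.
The date on which the repair-or-replace obligation becomes due: counting 12 business days from Thursday, 2020-09-03 (Sep 4, Sep 7, Sep 8, Sep 9, …, Sep 17, Sep 18, Sep 21, skipping weekends) reaches Monday, 2020-09-21.

2020-09-21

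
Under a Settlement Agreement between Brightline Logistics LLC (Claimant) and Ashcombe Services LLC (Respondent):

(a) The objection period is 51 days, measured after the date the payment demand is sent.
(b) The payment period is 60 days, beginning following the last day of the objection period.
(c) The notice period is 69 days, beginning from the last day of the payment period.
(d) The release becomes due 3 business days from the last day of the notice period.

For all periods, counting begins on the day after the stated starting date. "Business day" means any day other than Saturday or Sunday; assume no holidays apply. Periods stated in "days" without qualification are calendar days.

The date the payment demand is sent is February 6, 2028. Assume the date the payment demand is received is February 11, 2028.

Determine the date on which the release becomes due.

August 9, 2028

Adding 51 calendar days to February 6, 2028 gives March 28, 2028, which is the last day of the objection period.
Adding 60 calendar days to March 28, 2028 gives May 27, 2028, which is the last day of the payment period.
The last day of the notice period: 69 calendar days after May 27, 2028 is August 4, 2028.
From Friday, August 4, 2028, 3 business days (Aug 7, Aug 8, Aug 9, skipping weekends) brings us to Wednesday, August 9, 2028, which is the date on which the release becomes due.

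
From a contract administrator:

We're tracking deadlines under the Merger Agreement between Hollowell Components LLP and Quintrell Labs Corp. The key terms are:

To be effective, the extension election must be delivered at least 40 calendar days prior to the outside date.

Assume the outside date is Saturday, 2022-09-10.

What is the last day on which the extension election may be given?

Counting back 40 calendar days from 2022-09-10 gives 2022-08-01.

2022-08-01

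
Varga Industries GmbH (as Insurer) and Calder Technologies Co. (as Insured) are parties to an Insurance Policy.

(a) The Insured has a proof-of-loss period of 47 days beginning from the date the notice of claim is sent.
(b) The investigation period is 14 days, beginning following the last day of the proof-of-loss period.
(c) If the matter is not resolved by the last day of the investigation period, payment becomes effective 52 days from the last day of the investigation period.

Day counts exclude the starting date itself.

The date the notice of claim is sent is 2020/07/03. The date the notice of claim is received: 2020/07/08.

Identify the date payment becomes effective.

2020/10/24

Adding 47 calendar days to 2020/07/03 gives 2020/08/19, which is the last day of the proof-of-loss period.
Adding 14 calendar days to 2020/08/19 gives 2020/09/02, which is the last day of the investigation period.
The date payment becomes effective: 52 calendar days after 2020/09/02 is 2020/10/24.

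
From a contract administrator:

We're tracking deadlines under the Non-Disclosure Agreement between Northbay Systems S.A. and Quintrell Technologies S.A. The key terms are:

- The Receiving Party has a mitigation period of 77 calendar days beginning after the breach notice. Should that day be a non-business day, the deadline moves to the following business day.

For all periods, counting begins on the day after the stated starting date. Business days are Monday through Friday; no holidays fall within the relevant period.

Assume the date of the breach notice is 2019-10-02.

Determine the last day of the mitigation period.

The last day of the mitigation period: 77 calendar days after 2019-10-02 is 2019-12-18. 2019-12-18 is a Wednesday, so no roll-forward applies.

2019-12-18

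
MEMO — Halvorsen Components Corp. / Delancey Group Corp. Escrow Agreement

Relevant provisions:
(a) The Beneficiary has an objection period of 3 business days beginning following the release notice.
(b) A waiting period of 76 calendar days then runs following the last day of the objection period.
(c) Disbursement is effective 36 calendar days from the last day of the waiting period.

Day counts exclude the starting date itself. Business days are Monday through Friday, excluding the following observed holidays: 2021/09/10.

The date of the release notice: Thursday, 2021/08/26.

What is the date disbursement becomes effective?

2021/12/21

The last day of the objection period: 3 business days after Thursday, 2021/08/26, skipping weekends — Aug 27, Aug 30, Aug 31 — lands on Tuesday, 2021/08/31.
The last day of the waiting period: 2021/08/31 + 76 days = 2021/11/15.
The date disbursement becomes effective: 2021/11/15 + 36 days = 2021/12/21.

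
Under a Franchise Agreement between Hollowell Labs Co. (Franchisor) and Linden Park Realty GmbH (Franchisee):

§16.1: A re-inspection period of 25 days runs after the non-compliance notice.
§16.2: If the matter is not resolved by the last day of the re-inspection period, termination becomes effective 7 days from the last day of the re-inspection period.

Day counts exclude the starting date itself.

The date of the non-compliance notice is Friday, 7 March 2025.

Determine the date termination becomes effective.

The last day of the re-inspection period: 25 calendar days after 7 March 2025 is 1 April 2025.
The date termination becomes effective: 7 calendar days after 1 April 2025 is 8 April 2025.

8 April 2025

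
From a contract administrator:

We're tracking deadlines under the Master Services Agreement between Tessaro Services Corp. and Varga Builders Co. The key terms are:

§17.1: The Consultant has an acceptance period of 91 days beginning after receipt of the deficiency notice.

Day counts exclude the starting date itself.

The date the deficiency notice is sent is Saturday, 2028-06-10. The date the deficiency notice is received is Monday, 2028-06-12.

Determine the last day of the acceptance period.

2028-09-11

The last day of the acceptance period: 91 calendar days after 2028-06-12 is 2028-09-11.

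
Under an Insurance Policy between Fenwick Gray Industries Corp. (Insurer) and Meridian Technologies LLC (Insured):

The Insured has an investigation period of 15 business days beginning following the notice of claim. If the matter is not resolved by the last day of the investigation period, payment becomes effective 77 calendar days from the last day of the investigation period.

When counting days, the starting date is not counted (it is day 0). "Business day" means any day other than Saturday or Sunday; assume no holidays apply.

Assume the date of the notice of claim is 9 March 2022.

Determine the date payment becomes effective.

The last day of the investigation period: counting 15 business days from Wednesday, 9 March 2022 (Mar 10, Mar 11, Mar 14, Mar 15, …, Mar 28, Mar 29, Mar 30, skipping weekends) reaches Wednesday, 30 March 2022.
The date payment becomes effective: 30 March 2022 + 77 days = 15 June 2022.

15 June 2022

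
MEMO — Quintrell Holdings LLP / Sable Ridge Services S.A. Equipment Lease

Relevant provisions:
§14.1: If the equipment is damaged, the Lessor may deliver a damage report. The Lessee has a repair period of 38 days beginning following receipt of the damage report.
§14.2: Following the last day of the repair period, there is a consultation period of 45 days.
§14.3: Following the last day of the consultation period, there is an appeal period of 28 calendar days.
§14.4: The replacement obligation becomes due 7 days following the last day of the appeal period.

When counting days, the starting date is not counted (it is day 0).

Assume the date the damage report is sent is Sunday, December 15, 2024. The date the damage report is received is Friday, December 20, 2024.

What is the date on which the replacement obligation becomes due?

April 17, 2025

Adding 38 calendar days to December 20, 2024 gives January 27, 2025, which is the last day of the repair period.
The last day of the consultation period: January 27, 2025 + 45 days = March 13, 2025.
The last day of the appeal period: March 13, 2025 + 28 days = April 10, 2025.
Adding 7 calendar days to April 10, 2025 gives April 17, 2025, which is the date on which the replacement obligation becomes due.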